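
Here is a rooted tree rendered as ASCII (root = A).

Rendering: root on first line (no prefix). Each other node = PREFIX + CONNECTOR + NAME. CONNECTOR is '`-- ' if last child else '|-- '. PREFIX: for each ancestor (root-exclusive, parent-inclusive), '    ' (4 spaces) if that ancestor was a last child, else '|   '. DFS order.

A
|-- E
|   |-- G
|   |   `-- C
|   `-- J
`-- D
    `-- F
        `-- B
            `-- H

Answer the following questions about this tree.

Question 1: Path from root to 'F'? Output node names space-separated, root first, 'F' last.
Answer: A D F

Derivation:
Walk down from root: A -> D -> F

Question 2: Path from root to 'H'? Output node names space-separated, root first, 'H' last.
Walk down from root: A -> D -> F -> B -> H

Answer: A D F B H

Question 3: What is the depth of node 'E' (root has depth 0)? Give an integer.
Answer: 1

Derivation:
Path from root to E: A -> E
Depth = number of edges = 1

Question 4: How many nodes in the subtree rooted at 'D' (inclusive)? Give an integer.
Answer: 4

Derivation:
Subtree rooted at D contains: B, D, F, H
Count = 4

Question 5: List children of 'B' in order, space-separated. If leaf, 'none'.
Answer: H

Derivation:
Node B's children (from adjacency): H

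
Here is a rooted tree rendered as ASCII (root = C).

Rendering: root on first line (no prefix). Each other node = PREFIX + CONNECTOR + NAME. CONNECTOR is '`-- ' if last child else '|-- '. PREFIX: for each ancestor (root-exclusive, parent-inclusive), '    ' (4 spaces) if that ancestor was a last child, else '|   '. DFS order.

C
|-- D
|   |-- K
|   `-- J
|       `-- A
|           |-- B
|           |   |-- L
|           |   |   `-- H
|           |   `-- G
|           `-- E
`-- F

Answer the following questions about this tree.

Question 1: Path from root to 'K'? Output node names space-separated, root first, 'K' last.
Walk down from root: C -> D -> K

Answer: C D K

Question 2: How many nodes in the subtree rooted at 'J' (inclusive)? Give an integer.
Answer: 7

Derivation:
Subtree rooted at J contains: A, B, E, G, H, J, L
Count = 7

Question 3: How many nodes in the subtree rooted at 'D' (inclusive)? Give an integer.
Answer: 9

Derivation:
Subtree rooted at D contains: A, B, D, E, G, H, J, K, L
Count = 9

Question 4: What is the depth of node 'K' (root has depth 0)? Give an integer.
Path from root to K: C -> D -> K
Depth = number of edges = 2

Answer: 2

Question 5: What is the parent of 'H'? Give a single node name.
Answer: L

Derivation:
Scan adjacency: H appears as child of L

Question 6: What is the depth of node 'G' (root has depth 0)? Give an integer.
Path from root to G: C -> D -> J -> A -> B -> G
Depth = number of edges = 5

Answer: 5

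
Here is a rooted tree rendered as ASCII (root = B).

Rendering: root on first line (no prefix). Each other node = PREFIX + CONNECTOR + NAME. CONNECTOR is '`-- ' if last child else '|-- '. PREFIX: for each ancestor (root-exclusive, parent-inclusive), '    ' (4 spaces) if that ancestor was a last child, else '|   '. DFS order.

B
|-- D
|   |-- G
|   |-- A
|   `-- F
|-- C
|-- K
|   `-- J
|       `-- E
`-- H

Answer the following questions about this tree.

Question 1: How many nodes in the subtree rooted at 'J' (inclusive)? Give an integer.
Answer: 2

Derivation:
Subtree rooted at J contains: E, J
Count = 2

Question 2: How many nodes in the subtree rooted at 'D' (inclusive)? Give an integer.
Answer: 4

Derivation:
Subtree rooted at D contains: A, D, F, G
Count = 4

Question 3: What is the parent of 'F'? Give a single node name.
Answer: D

Derivation:
Scan adjacency: F appears as child of D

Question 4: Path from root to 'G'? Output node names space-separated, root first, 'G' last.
Answer: B D G

Derivation:
Walk down from root: B -> D -> G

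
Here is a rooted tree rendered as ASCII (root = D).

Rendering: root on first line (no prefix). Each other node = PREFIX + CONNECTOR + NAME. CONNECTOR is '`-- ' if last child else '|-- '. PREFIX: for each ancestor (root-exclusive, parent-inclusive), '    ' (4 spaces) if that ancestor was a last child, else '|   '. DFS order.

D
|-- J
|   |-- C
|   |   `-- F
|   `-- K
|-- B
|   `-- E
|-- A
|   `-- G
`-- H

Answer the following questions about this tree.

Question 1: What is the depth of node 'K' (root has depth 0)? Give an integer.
Answer: 2

Derivation:
Path from root to K: D -> J -> K
Depth = number of edges = 2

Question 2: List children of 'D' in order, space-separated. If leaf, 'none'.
Answer: J B A H

Derivation:
Node D's children (from adjacency): J, B, A, H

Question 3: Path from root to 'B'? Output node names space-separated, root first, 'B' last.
Walk down from root: D -> B

Answer: D B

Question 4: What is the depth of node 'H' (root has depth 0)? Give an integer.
Answer: 1

Derivation:
Path from root to H: D -> H
Depth = number of edges = 1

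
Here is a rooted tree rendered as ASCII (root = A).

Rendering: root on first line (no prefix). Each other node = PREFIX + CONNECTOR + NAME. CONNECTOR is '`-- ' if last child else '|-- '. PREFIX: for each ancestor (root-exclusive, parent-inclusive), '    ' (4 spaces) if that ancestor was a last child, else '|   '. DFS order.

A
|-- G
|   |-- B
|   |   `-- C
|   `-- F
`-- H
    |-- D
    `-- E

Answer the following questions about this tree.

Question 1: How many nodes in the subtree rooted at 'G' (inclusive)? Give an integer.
Subtree rooted at G contains: B, C, F, G
Count = 4

Answer: 4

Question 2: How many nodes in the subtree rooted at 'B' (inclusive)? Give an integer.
Answer: 2

Derivation:
Subtree rooted at B contains: B, C
Count = 2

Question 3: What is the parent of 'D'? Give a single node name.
Scan adjacency: D appears as child of H

Answer: H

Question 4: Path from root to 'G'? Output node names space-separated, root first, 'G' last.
Answer: A G

Derivation:
Walk down from root: A -> G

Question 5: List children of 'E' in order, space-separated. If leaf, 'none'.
Answer: none

Derivation:
Node E's children (from adjacency): (leaf)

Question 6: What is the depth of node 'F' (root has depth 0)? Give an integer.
Path from root to F: A -> G -> F
Depth = number of edges = 2

Answer: 2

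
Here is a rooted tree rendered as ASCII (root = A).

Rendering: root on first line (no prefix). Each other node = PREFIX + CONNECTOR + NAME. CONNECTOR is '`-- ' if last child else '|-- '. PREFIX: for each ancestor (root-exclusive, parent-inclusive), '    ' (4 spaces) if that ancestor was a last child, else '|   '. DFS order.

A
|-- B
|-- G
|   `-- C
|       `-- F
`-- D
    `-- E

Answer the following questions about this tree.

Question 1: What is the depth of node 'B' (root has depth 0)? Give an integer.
Path from root to B: A -> B
Depth = number of edges = 1

Answer: 1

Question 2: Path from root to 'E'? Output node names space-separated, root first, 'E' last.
Walk down from root: A -> D -> E

Answer: A D E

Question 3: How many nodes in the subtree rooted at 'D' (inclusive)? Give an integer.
Answer: 2

Derivation:
Subtree rooted at D contains: D, E
Count = 2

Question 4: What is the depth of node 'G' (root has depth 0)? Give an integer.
Answer: 1

Derivation:
Path from root to G: A -> G
Depth = number of edges = 1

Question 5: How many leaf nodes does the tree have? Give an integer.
Answer: 3

Derivation:
Leaves (nodes with no children): B, E, F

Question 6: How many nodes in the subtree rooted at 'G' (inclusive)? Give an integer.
Answer: 3

Derivation:
Subtree rooted at G contains: C, F, G
Count = 3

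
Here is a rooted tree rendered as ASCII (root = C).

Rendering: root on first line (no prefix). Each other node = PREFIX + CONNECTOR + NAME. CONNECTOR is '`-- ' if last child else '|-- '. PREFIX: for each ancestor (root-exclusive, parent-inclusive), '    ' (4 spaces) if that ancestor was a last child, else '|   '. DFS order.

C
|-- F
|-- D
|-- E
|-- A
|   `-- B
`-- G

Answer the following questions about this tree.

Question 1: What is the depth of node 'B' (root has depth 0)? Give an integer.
Path from root to B: C -> A -> B
Depth = number of edges = 2

Answer: 2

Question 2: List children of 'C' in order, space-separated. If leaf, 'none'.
Node C's children (from adjacency): F, D, E, A, G

Answer: F D E A G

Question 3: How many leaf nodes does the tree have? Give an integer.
Leaves (nodes with no children): B, D, E, F, G

Answer: 5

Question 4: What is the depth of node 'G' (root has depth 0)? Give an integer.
Answer: 1

Derivation:
Path from root to G: C -> G
Depth = number of edges = 1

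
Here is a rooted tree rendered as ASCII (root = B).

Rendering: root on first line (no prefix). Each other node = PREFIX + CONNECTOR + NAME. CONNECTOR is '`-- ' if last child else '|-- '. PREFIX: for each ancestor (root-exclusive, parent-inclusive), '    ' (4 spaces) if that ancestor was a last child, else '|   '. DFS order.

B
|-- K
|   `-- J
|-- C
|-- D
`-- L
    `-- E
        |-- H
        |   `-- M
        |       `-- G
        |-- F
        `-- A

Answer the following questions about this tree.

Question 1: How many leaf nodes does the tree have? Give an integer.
Leaves (nodes with no children): A, C, D, F, G, J

Answer: 6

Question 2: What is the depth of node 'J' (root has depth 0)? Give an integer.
Answer: 2

Derivation:
Path from root to J: B -> K -> J
Depth = number of edges = 2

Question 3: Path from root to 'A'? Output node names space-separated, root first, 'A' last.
Walk down from root: B -> L -> E -> A

Answer: B L E A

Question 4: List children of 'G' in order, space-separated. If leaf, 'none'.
Answer: none

Derivation:
Node G's children (from adjacency): (leaf)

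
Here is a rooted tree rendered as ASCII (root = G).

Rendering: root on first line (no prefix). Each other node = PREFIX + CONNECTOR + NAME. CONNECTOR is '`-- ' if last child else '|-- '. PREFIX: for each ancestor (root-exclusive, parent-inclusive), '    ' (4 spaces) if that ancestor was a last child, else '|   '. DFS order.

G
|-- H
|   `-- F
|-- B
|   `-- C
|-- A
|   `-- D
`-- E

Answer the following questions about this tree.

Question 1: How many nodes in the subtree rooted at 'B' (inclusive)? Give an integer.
Answer: 2

Derivation:
Subtree rooted at B contains: B, C
Count = 2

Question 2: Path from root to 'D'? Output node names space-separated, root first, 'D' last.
Walk down from root: G -> A -> D

Answer: G A D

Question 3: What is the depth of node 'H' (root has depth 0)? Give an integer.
Path from root to H: G -> H
Depth = number of edges = 1

Answer: 1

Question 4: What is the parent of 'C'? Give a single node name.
Answer: B

Derivation:
Scan adjacency: C appears as child of B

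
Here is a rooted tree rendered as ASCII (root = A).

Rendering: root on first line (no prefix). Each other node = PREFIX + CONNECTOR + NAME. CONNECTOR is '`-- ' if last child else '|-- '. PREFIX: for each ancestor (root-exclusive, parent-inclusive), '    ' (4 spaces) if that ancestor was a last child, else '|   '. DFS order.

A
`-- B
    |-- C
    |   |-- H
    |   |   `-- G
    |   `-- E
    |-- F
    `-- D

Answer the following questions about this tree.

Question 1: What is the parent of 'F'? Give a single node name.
Answer: B

Derivation:
Scan adjacency: F appears as child of B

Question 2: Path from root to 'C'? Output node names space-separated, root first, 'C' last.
Walk down from root: A -> B -> C

Answer: A B C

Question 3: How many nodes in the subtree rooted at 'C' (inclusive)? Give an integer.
Answer: 4

Derivation:
Subtree rooted at C contains: C, E, G, H
Count = 4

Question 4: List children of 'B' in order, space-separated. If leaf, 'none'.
Node B's children (from adjacency): C, F, D

Answer: C F D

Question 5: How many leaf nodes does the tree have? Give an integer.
Leaves (nodes with no children): D, E, F, G

Answer: 4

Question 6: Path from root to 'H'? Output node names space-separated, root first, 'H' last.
Answer: A B C H

Derivation:
Walk down from root: A -> B -> C -> H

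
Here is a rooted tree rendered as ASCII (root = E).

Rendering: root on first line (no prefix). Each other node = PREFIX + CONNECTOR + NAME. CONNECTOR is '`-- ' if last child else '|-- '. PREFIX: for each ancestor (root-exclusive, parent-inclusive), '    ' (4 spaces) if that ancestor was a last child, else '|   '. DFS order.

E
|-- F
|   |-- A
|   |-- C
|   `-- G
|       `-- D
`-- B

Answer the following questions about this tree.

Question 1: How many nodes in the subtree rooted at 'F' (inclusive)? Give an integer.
Answer: 5

Derivation:
Subtree rooted at F contains: A, C, D, F, G
Count = 5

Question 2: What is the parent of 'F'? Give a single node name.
Scan adjacency: F appears as child of E

Answer: E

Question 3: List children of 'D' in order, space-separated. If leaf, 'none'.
Node D's children (from adjacency): (leaf)

Answer: none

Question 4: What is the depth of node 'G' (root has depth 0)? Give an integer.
Path from root to G: E -> F -> G
Depth = number of edges = 2

Answer: 2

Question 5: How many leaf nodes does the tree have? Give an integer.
Answer: 4

Derivation:
Leaves (nodes with no children): A, B, C, D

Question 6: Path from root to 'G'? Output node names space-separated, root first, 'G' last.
Walk down from root: E -> F -> G

Answer: E F G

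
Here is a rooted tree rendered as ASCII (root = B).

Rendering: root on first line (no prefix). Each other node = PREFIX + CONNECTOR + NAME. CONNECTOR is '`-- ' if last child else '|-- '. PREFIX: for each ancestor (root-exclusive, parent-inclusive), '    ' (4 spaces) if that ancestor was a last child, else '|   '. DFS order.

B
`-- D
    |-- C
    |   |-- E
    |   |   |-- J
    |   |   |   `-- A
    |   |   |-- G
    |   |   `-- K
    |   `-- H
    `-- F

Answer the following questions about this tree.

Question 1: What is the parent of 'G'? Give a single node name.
Scan adjacency: G appears as child of E

Answer: E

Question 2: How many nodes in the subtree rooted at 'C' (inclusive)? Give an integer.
Subtree rooted at C contains: A, C, E, G, H, J, K
Count = 7

Answer: 7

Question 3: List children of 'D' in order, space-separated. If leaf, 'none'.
Node D's children (from adjacency): C, F

Answer: C F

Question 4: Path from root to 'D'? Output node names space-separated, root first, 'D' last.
Answer: B D

Derivation:
Walk down from root: B -> D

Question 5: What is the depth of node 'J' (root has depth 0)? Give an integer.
Answer: 4

Derivation:
Path from root to J: B -> D -> C -> E -> J
Depth = number of edges = 4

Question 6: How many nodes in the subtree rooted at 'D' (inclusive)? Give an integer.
Answer: 9

Derivation:
Subtree rooted at D contains: A, C, D, E, F, G, H, J, K
Count = 9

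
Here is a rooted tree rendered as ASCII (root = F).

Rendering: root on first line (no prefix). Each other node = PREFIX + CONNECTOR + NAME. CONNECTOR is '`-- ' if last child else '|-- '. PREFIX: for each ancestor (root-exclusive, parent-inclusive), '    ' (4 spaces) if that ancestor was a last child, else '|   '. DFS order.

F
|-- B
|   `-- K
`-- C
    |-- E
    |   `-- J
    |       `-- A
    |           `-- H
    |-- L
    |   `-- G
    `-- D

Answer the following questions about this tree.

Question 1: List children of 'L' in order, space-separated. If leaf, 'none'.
Answer: G

Derivation:
Node L's children (from adjacency): G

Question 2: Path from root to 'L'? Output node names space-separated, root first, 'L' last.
Walk down from root: F -> C -> L

Answer: F C L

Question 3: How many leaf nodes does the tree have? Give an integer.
Leaves (nodes with no children): D, G, H, K

Answer: 4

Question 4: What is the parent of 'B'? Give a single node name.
Answer: F

Derivation:
Scan adjacency: B appears as child of F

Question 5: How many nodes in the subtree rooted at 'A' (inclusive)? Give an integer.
Answer: 2

Derivation:
Subtree rooted at A contains: A, H
Count = 2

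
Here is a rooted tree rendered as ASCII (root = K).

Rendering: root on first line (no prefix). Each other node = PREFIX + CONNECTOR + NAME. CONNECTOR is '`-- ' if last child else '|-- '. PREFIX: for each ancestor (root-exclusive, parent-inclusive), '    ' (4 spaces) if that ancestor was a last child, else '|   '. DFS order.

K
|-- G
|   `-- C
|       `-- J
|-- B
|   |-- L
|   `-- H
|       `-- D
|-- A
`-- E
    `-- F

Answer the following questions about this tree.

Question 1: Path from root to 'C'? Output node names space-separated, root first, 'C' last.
Answer: K G C

Derivation:
Walk down from root: K -> G -> C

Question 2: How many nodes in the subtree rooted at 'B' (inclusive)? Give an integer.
Subtree rooted at B contains: B, D, H, L
Count = 4

Answer: 4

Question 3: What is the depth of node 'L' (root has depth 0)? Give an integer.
Path from root to L: K -> B -> L
Depth = number of edges = 2

Answer: 2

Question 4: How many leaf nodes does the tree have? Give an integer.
Answer: 5

Derivation:
Leaves (nodes with no children): A, D, F, J, L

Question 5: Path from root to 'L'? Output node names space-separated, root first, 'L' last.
Answer: K B L

Derivation:
Walk down from root: K -> B -> L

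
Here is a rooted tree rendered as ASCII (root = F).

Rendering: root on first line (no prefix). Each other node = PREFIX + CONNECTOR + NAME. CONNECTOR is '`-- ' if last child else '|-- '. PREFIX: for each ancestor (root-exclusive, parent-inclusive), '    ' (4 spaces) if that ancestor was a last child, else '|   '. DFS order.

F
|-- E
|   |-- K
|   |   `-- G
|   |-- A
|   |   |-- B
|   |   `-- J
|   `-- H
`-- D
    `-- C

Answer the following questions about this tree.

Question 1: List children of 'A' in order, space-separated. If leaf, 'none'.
Node A's children (from adjacency): B, J

Answer: B J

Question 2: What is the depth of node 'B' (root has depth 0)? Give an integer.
Path from root to B: F -> E -> A -> B
Depth = number of edges = 3

Answer: 3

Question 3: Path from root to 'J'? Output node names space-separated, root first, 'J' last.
Walk down from root: F -> E -> A -> J

Answer: F E A J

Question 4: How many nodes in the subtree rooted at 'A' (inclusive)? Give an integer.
Subtree rooted at A contains: A, B, J
Count = 3

Answer: 3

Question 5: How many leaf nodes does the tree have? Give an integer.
Leaves (nodes with no children): B, C, G, H, J

Answer: 5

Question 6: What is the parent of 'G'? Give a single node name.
Scan adjacency: G appears as child of K

Answer: K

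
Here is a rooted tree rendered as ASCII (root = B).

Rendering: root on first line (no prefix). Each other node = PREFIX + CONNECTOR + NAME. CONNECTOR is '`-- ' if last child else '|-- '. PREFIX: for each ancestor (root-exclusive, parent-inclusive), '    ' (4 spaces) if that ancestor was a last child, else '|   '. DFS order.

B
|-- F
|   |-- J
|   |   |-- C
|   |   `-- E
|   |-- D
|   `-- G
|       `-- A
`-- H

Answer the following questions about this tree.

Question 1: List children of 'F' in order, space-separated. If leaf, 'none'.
Answer: J D G

Derivation:
Node F's children (from adjacency): J, D, G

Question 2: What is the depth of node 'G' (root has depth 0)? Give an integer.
Answer: 2

Derivation:
Path from root to G: B -> F -> G
Depth = number of edges = 2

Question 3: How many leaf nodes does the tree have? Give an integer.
Leaves (nodes with no children): A, C, D, E, H

Answer: 5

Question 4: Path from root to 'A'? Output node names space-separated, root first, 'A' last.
Answer: B F G A

Derivation:
Walk down from root: B -> F -> G -> A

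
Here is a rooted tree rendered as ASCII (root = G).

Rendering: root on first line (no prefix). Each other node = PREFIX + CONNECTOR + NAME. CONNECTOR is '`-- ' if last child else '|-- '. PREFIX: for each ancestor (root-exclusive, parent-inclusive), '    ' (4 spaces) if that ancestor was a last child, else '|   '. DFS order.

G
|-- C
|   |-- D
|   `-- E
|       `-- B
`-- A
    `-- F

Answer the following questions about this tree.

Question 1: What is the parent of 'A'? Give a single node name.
Scan adjacency: A appears as child of G

Answer: G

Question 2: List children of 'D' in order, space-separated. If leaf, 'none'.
Node D's children (from adjacency): (leaf)

Answer: none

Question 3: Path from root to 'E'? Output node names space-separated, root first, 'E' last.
Answer: G C E

Derivation:
Walk down from root: G -> C -> E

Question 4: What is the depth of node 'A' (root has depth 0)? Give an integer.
Path from root to A: G -> A
Depth = number of edges = 1

Answer: 1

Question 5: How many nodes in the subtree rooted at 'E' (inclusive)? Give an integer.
Subtree rooted at E contains: B, E
Count = 2

Answer: 2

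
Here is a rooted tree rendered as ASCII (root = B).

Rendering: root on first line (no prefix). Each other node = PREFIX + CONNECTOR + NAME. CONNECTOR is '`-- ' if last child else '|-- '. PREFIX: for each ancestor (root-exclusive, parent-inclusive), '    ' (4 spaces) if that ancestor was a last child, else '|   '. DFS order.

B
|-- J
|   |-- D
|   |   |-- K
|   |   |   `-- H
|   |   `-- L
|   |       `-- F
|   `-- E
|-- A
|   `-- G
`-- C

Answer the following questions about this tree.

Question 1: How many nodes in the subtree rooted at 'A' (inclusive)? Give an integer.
Answer: 2

Derivation:
Subtree rooted at A contains: A, G
Count = 2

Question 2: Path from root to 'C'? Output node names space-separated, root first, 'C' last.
Walk down from root: B -> C

Answer: B C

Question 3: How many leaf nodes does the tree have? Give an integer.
Answer: 5

Derivation:
Leaves (nodes with no children): C, E, F, G, H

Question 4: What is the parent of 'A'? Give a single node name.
Answer: B

Derivation:
Scan adjacency: A appears as child of B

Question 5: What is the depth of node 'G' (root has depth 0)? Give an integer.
Answer: 2

Derivation:
Path from root to G: B -> A -> G
Depth = number of edges = 2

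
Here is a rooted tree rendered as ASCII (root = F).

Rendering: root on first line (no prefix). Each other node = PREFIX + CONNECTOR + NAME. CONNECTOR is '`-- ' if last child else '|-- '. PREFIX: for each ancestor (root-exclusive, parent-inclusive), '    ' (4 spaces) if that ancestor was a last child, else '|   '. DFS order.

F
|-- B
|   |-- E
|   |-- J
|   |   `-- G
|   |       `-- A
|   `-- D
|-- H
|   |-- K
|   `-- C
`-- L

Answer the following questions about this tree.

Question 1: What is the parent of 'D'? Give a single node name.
Scan adjacency: D appears as child of B

Answer: B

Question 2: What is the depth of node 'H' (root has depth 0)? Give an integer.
Path from root to H: F -> H
Depth = number of edges = 1

Answer: 1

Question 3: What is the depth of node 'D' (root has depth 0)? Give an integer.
Path from root to D: F -> B -> D
Depth = number of edges = 2

Answer: 2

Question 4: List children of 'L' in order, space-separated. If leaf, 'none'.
Answer: none

Derivation:
Node L's children (from adjacency): (leaf)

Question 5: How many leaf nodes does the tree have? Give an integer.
Leaves (nodes with no children): A, C, D, E, K, L

Answer: 6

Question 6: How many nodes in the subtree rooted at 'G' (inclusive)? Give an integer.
Answer: 2

Derivation:
Subtree rooted at G contains: A, G
Count = 2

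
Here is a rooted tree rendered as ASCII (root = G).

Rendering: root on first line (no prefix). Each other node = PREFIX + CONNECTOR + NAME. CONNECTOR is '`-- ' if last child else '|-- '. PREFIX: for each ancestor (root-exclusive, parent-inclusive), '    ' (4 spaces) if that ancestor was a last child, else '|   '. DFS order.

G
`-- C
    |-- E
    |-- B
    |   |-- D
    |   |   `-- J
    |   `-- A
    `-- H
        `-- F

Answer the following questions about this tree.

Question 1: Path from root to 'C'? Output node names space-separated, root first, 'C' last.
Walk down from root: G -> C

Answer: G C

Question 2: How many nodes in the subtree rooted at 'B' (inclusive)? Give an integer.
Answer: 4

Derivation:
Subtree rooted at B contains: A, B, D, J
Count = 4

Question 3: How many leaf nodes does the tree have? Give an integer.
Leaves (nodes with no children): A, E, F, J

Answer: 4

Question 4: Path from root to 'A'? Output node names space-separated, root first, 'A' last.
Answer: G C B A

Derivation:
Walk down from root: G -> C -> B -> A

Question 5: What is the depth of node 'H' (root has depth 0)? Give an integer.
Answer: 2

Derivation:
Path from root to H: G -> C -> H
Depth = number of edges = 2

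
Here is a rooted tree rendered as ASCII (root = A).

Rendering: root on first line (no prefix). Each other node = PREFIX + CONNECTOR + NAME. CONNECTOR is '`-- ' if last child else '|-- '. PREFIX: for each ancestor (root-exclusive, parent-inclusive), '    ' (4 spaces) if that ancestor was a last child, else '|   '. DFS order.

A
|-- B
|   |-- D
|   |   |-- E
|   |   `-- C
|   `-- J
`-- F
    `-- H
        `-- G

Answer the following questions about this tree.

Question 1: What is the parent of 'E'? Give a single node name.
Scan adjacency: E appears as child of D

Answer: D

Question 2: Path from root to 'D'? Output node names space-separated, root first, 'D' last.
Answer: A B D

Derivation:
Walk down from root: A -> B -> D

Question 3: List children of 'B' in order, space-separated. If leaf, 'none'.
Node B's children (from adjacency): D, J

Answer: D J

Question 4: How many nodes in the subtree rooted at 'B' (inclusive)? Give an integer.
Answer: 5

Derivation:
Subtree rooted at B contains: B, C, D, E, J
Count = 5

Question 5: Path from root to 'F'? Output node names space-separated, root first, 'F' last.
Answer: A F

Derivation:
Walk down from root: A -> F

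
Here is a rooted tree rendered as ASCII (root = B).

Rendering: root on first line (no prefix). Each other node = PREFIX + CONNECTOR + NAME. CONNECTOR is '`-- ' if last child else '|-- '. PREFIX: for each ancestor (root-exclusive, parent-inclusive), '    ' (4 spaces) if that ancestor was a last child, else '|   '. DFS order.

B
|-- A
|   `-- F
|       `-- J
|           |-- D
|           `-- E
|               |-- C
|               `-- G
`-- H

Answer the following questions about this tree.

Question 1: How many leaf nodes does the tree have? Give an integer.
Leaves (nodes with no children): C, D, G, H

Answer: 4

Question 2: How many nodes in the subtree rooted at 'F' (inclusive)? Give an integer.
Subtree rooted at F contains: C, D, E, F, G, J
Count = 6

Answer: 6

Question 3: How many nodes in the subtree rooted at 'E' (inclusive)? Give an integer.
Subtree rooted at E contains: C, E, G
Count = 3

Answer: 3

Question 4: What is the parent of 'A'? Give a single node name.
Answer: B

Derivation:
Scan adjacency: A appears as child of B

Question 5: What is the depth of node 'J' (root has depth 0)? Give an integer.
Path from root to J: B -> A -> F -> J
Depth = number of edges = 3

Answer: 3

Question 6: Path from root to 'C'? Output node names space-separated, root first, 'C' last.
Answer: B A F J E C

Derivation:
Walk down from root: B -> A -> F -> J -> E -> C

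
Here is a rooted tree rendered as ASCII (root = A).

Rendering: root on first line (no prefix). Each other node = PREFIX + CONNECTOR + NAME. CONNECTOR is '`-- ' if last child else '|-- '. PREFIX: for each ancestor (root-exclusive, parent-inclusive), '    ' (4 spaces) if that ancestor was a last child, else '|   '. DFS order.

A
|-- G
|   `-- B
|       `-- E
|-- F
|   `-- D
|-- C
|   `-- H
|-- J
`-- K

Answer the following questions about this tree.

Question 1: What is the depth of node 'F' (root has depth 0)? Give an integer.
Path from root to F: A -> F
Depth = number of edges = 1

Answer: 1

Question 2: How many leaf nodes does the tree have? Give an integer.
Answer: 5

Derivation:
Leaves (nodes with no children): D, E, H, J, K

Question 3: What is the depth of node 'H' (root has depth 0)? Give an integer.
Path from root to H: A -> C -> H
Depth = number of edges = 2

Answer: 2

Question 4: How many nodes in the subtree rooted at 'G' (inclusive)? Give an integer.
Subtree rooted at G contains: B, E, G
Count = 3

Answer: 3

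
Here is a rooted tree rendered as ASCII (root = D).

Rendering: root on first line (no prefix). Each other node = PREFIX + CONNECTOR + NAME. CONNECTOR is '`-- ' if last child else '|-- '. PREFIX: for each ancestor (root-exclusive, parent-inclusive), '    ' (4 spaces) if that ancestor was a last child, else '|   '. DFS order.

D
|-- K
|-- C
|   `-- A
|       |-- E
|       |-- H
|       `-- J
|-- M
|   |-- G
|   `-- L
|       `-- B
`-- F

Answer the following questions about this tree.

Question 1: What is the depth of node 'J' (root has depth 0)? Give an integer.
Path from root to J: D -> C -> A -> J
Depth = number of edges = 3

Answer: 3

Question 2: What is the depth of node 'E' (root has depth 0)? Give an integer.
Answer: 3

Derivation:
Path from root to E: D -> C -> A -> E
Depth = number of edges = 3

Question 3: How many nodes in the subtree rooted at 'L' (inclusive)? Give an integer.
Answer: 2

Derivation:
Subtree rooted at L contains: B, L
Count = 2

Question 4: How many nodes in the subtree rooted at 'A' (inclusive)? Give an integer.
Subtree rooted at A contains: A, E, H, J
Count = 4

Answer: 4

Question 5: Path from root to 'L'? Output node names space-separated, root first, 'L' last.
Walk down from root: D -> M -> L

Answer: D M L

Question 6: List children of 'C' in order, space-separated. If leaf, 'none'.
Node C's children (from adjacency): A

Answer: A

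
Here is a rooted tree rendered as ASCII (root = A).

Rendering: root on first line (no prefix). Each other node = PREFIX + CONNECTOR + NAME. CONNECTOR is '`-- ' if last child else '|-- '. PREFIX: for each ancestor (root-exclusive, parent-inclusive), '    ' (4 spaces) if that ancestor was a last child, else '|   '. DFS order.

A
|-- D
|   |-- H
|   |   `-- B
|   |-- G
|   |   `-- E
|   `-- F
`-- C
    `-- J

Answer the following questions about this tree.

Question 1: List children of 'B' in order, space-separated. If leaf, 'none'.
Node B's children (from adjacency): (leaf)

Answer: none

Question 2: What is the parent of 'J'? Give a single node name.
Scan adjacency: J appears as child of C

Answer: C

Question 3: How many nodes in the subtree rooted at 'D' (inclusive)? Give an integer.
Answer: 6

Derivation:
Subtree rooted at D contains: B, D, E, F, G, H
Count = 6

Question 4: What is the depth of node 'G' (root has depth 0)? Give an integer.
Answer: 2

Derivation:
Path from root to G: A -> D -> G
Depth = number of edges = 2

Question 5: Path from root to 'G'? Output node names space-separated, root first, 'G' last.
Walk down from root: A -> D -> G

Answer: A D G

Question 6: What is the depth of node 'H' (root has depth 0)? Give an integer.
Path from root to H: A -> D -> H
Depth = number of edges = 2

Answer: 2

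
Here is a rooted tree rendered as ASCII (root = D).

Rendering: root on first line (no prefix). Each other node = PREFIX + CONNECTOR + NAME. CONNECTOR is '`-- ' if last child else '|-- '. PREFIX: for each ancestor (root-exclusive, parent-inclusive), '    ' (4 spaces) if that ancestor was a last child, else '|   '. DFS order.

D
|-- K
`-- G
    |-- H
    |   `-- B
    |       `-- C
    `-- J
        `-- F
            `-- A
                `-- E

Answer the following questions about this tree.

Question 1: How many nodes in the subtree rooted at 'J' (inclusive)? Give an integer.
Answer: 4

Derivation:
Subtree rooted at J contains: A, E, F, J
Count = 4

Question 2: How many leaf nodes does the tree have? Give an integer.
Answer: 3

Derivation:
Leaves (nodes with no children): C, E, K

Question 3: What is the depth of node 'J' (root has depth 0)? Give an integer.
Answer: 2

Derivation:
Path from root to J: D -> G -> J
Depth = number of edges = 2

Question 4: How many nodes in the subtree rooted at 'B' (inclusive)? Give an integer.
Subtree rooted at B contains: B, C
Count = 2

Answer: 2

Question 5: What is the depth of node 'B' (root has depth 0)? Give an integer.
Path from root to B: D -> G -> H -> B
Depth = number of edges = 3

Answer: 3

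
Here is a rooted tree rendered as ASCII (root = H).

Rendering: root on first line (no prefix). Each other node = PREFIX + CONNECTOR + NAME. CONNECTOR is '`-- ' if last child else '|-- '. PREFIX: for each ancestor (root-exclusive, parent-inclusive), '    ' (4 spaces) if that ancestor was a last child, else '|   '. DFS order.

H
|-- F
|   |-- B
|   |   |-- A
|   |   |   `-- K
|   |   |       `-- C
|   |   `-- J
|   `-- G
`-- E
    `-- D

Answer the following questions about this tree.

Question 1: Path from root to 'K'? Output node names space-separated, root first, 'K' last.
Answer: H F B A K

Derivation:
Walk down from root: H -> F -> B -> A -> K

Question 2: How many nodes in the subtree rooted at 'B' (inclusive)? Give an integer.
Subtree rooted at B contains: A, B, C, J, K
Count = 5

Answer: 5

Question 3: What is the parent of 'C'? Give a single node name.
Scan adjacency: C appears as child of K

Answer: K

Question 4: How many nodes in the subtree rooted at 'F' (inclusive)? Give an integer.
Subtree rooted at F contains: A, B, C, F, G, J, K
Count = 7

Answer: 7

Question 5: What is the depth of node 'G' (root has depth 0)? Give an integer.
Path from root to G: H -> F -> G
Depth = number of edges = 2

Answer: 2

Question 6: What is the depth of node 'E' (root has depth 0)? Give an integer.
Answer: 1

Derivation:
Path from root to E: H -> E
Depth = number of edges = 1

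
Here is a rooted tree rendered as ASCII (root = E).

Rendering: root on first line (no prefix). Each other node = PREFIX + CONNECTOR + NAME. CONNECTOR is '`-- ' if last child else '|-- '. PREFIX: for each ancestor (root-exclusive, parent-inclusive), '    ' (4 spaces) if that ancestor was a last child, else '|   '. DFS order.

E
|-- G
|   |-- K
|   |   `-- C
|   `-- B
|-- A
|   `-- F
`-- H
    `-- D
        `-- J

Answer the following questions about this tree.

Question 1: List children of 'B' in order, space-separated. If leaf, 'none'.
Answer: none

Derivation:
Node B's children (from adjacency): (leaf)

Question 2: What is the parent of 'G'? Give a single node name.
Scan adjacency: G appears as child of E

Answer: E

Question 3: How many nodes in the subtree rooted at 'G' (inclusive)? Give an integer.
Subtree rooted at G contains: B, C, G, K
Count = 4

Answer: 4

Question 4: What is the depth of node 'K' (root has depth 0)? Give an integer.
Answer: 2

Derivation:
Path from root to K: E -> G -> K
Depth = number of edges = 2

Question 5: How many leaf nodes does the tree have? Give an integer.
Answer: 4

Derivation:
Leaves (nodes with no children): B, C, F, J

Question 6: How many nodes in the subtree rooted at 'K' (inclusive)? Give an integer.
Answer: 2

Derivation:
Subtree rooted at K contains: C, K
Count = 2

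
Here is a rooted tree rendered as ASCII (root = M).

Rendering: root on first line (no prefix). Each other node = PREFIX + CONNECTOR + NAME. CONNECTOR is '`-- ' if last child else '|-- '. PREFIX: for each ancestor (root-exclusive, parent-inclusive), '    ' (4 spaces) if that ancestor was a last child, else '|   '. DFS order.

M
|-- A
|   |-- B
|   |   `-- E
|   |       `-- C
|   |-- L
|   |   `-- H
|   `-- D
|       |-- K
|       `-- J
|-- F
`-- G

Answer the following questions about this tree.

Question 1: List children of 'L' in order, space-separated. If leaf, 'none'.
Node L's children (from adjacency): H

Answer: H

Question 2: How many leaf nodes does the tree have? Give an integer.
Answer: 6

Derivation:
Leaves (nodes with no children): C, F, G, H, J, K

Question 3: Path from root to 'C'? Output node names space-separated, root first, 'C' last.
Answer: M A B E C

Derivation:
Walk down from root: M -> A -> B -> E -> C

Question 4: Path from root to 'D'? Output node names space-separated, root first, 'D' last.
Answer: M A D

Derivation:
Walk down from root: M -> A -> D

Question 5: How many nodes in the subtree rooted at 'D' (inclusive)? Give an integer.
Subtree rooted at D contains: D, J, K
Count = 3

Answer: 3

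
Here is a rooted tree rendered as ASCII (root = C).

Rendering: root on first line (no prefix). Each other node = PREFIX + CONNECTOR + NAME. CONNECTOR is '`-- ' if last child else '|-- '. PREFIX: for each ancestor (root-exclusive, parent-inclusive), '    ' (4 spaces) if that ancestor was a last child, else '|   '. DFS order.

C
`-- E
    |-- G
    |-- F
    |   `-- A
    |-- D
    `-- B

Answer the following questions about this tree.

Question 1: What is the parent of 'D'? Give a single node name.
Answer: E

Derivation:
Scan adjacency: D appears as child of E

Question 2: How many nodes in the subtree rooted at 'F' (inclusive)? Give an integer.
Answer: 2

Derivation:
Subtree rooted at F contains: A, F
Count = 2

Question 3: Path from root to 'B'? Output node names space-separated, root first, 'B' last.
Answer: C E B

Derivation:
Walk down from root: C -> E -> B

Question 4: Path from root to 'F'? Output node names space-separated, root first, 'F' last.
Answer: C E F

Derivation:
Walk down from root: C -> E -> F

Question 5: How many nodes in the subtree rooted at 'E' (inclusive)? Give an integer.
Answer: 6

Derivation:
Subtree rooted at E contains: A, B, D, E, F, G
Count = 6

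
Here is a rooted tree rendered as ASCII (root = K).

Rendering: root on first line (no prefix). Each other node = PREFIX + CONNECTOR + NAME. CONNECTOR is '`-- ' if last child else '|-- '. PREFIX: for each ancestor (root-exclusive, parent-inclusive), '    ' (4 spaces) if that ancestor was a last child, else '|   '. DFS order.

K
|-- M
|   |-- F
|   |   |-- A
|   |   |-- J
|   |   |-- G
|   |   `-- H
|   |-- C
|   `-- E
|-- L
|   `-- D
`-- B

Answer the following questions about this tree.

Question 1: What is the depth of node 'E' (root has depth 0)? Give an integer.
Path from root to E: K -> M -> E
Depth = number of edges = 2

Answer: 2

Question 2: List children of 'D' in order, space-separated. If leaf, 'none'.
Node D's children (from adjacency): (leaf)

Answer: none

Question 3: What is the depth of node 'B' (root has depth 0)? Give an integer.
Answer: 1

Derivation:
Path from root to B: K -> B
Depth = number of edges = 1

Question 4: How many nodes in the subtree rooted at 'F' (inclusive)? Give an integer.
Subtree rooted at F contains: A, F, G, H, J
Count = 5

Answer: 5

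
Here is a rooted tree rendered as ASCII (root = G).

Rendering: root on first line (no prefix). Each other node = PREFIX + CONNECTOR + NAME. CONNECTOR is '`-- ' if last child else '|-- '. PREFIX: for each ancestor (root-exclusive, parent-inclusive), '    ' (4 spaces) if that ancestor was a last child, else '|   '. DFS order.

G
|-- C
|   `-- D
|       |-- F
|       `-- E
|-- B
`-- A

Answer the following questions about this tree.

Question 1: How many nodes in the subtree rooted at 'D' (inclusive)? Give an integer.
Answer: 3

Derivation:
Subtree rooted at D contains: D, E, F
Count = 3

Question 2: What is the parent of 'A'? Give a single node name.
Answer: G

Derivation:
Scan adjacency: A appears as child of G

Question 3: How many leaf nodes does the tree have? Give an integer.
Answer: 4

Derivation:
Leaves (nodes with no children): A, B, E, F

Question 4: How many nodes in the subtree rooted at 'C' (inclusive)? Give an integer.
Answer: 4

Derivation:
Subtree rooted at C contains: C, D, E, F
Count = 4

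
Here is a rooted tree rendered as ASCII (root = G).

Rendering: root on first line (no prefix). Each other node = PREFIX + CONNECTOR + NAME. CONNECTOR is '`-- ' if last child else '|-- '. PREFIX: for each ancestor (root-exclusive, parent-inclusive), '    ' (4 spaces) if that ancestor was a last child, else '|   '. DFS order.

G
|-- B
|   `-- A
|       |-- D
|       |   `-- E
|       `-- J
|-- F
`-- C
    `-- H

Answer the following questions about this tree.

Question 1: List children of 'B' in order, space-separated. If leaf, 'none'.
Node B's children (from adjacency): A

Answer: A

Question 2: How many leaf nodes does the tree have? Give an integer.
Answer: 4

Derivation:
Leaves (nodes with no children): E, F, H, J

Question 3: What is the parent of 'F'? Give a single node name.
Scan adjacency: F appears as child of G

Answer: G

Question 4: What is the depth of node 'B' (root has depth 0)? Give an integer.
Answer: 1

Derivation:
Path from root to B: G -> B
Depth = number of edges = 1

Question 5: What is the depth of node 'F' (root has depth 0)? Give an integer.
Answer: 1

Derivation:
Path from root to F: G -> F
Depth = number of edges = 1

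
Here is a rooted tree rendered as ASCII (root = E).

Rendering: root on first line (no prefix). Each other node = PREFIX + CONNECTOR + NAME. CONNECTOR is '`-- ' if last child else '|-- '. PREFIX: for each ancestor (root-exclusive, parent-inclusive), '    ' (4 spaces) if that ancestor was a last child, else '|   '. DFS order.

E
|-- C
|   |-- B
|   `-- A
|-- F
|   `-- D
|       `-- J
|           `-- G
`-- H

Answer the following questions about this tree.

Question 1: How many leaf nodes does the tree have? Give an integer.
Leaves (nodes with no children): A, B, G, H

Answer: 4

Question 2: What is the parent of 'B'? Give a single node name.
Answer: C

Derivation:
Scan adjacency: B appears as child of C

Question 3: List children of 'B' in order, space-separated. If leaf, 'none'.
Node B's children (from adjacency): (leaf)

Answer: none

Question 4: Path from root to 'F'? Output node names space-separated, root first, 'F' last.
Answer: E F

Derivation:
Walk down from root: E -> F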